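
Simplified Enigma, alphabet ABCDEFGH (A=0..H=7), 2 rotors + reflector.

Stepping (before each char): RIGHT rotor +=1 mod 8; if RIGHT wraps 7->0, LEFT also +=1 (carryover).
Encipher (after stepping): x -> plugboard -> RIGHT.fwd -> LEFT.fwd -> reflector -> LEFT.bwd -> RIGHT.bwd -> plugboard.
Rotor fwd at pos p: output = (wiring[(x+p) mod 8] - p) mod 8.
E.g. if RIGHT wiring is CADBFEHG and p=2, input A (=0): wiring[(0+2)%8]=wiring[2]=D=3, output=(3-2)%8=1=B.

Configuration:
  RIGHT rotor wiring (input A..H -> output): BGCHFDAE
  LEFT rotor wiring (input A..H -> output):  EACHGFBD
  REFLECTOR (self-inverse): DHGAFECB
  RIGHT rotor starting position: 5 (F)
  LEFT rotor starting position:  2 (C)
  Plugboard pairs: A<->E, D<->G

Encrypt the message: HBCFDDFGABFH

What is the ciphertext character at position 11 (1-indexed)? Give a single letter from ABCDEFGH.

Char 1 ('H'): step: R->6, L=2; H->plug->H->R->F->L->B->refl->H->L'->E->R'->E->plug->A
Char 2 ('B'): step: R->7, L=2; B->plug->B->R->C->L->E->refl->F->L'->B->R'->H->plug->H
Char 3 ('C'): step: R->0, L->3 (L advanced); C->plug->C->R->C->L->C->refl->G->L'->D->R'->F->plug->F
Char 4 ('F'): step: R->1, L=3; F->plug->F->R->H->L->H->refl->B->L'->F->R'->A->plug->E
Char 5 ('D'): step: R->2, L=3; D->plug->G->R->H->L->H->refl->B->L'->F->R'->B->plug->B
Char 6 ('D'): step: R->3, L=3; D->plug->G->R->D->L->G->refl->C->L'->C->R'->B->plug->B
Char 7 ('F'): step: R->4, L=3; F->plug->F->R->C->L->C->refl->G->L'->D->R'->H->plug->H
Char 8 ('G'): step: R->5, L=3; G->plug->D->R->E->L->A->refl->D->L'->B->R'->E->plug->A
Char 9 ('A'): step: R->6, L=3; A->plug->E->R->E->L->A->refl->D->L'->B->R'->F->plug->F
Char 10 ('B'): step: R->7, L=3; B->plug->B->R->C->L->C->refl->G->L'->D->R'->D->plug->G
Char 11 ('F'): step: R->0, L->4 (L advanced); F->plug->F->R->D->L->H->refl->B->L'->B->R'->A->plug->E

E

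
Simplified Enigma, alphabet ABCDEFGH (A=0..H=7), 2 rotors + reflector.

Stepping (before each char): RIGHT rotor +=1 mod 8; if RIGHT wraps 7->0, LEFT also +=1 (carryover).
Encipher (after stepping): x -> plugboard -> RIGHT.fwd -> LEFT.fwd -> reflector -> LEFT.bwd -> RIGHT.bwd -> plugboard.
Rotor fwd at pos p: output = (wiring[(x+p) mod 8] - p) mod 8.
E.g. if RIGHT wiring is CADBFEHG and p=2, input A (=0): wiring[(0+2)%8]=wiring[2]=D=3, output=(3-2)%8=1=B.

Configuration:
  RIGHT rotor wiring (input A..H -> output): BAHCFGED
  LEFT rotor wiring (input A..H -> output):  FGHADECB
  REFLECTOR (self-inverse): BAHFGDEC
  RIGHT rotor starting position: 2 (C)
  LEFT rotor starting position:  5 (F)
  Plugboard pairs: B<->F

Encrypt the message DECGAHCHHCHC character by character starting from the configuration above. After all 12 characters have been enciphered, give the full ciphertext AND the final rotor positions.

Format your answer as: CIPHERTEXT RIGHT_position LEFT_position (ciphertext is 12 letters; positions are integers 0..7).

Char 1 ('D'): step: R->3, L=5; D->plug->D->R->B->L->F->refl->D->L'->G->R'->F->plug->B
Char 2 ('E'): step: R->4, L=5; E->plug->E->R->F->L->C->refl->H->L'->A->R'->C->plug->C
Char 3 ('C'): step: R->5, L=5; C->plug->C->R->G->L->D->refl->F->L'->B->R'->A->plug->A
Char 4 ('G'): step: R->6, L=5; G->plug->G->R->H->L->G->refl->E->L'->C->R'->D->plug->D
Char 5 ('A'): step: R->7, L=5; A->plug->A->R->E->L->B->refl->A->L'->D->R'->E->plug->E
Char 6 ('H'): step: R->0, L->6 (L advanced); H->plug->H->R->D->L->A->refl->B->L'->E->R'->G->plug->G
Char 7 ('C'): step: R->1, L=6; C->plug->C->R->B->L->D->refl->F->L'->G->R'->B->plug->F
Char 8 ('H'): step: R->2, L=6; H->plug->H->R->G->L->F->refl->D->L'->B->R'->F->plug->B
Char 9 ('H'): step: R->3, L=6; H->plug->H->R->E->L->B->refl->A->L'->D->R'->C->plug->C
Char 10 ('C'): step: R->4, L=6; C->plug->C->R->A->L->E->refl->G->L'->H->R'->D->plug->D
Char 11 ('H'): step: R->5, L=6; H->plug->H->R->A->L->E->refl->G->L'->H->R'->B->plug->F
Char 12 ('C'): step: R->6, L=6; C->plug->C->R->D->L->A->refl->B->L'->E->R'->F->plug->B
Final: ciphertext=BCADEGFBCDFB, RIGHT=6, LEFT=6

Answer: BCADEGFBCDFB 6 6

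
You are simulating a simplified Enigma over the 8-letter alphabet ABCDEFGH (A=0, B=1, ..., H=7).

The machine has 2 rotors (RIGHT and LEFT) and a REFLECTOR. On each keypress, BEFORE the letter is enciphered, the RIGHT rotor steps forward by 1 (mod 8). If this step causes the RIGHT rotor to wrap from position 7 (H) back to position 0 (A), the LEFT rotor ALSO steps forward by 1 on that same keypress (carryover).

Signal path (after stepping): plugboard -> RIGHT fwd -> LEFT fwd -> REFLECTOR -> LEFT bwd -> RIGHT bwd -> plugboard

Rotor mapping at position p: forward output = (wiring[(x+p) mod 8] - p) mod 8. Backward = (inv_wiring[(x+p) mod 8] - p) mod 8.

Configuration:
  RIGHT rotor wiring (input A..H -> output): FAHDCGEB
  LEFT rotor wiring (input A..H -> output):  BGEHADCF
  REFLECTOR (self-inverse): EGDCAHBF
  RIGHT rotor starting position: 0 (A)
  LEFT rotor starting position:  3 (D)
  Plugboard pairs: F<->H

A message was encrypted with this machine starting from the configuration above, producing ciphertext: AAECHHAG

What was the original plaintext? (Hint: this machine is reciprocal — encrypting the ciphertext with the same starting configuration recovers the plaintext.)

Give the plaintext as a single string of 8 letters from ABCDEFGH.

Char 1 ('A'): step: R->1, L=3; A->plug->A->R->H->L->B->refl->G->L'->F->R'->E->plug->E
Char 2 ('A'): step: R->2, L=3; A->plug->A->R->F->L->G->refl->B->L'->H->R'->F->plug->H
Char 3 ('E'): step: R->3, L=3; E->plug->E->R->G->L->D->refl->C->L'->E->R'->H->plug->F
Char 4 ('C'): step: R->4, L=3; C->plug->C->R->A->L->E->refl->A->L'->C->R'->B->plug->B
Char 5 ('H'): step: R->5, L=3; H->plug->F->R->C->L->A->refl->E->L'->A->R'->D->plug->D
Char 6 ('H'): step: R->6, L=3; H->plug->F->R->F->L->G->refl->B->L'->H->R'->C->plug->C
Char 7 ('A'): step: R->7, L=3; A->plug->A->R->C->L->A->refl->E->L'->A->R'->D->plug->D
Char 8 ('G'): step: R->0, L->4 (L advanced); G->plug->G->R->E->L->F->refl->H->L'->B->R'->H->plug->F

Answer: EHFBDCDF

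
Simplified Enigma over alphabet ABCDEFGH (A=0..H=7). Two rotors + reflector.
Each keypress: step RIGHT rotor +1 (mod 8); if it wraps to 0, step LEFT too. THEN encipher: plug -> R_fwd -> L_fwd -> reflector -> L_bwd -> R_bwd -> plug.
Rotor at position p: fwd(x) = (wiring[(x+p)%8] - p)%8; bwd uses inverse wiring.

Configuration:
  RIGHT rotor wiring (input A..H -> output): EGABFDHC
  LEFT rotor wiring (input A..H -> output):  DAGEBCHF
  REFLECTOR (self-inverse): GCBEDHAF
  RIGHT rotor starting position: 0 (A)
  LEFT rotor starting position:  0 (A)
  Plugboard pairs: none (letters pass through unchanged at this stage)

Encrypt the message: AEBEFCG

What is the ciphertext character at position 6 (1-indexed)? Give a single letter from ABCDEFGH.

Char 1 ('A'): step: R->1, L=0; A->plug->A->R->F->L->C->refl->B->L'->E->R'->D->plug->D
Char 2 ('E'): step: R->2, L=0; E->plug->E->R->F->L->C->refl->B->L'->E->R'->H->plug->H
Char 3 ('B'): step: R->3, L=0; B->plug->B->R->C->L->G->refl->A->L'->B->R'->F->plug->F
Char 4 ('E'): step: R->4, L=0; E->plug->E->R->A->L->D->refl->E->L'->D->R'->C->plug->C
Char 5 ('F'): step: R->5, L=0; F->plug->F->R->D->L->E->refl->D->L'->A->R'->H->plug->H
Char 6 ('C'): step: R->6, L=0; C->plug->C->R->G->L->H->refl->F->L'->H->R'->G->plug->G

G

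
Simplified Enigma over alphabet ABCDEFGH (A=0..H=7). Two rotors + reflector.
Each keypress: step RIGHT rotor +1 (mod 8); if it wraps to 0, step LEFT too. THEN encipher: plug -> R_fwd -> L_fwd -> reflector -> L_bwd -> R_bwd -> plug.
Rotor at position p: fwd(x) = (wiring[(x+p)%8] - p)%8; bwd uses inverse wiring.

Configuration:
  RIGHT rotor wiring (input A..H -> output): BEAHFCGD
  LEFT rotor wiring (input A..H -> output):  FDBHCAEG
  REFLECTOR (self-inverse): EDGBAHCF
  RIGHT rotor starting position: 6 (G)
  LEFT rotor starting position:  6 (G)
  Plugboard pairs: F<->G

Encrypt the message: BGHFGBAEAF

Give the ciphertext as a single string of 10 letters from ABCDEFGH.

Char 1 ('B'): step: R->7, L=6; B->plug->B->R->C->L->H->refl->F->L'->D->R'->G->plug->F
Char 2 ('G'): step: R->0, L->7 (L advanced); G->plug->F->R->C->L->E->refl->A->L'->E->R'->B->plug->B
Char 3 ('H'): step: R->1, L=7; H->plug->H->R->A->L->H->refl->F->L'->H->R'->B->plug->B
Char 4 ('F'): step: R->2, L=7; F->plug->G->R->H->L->F->refl->H->L'->A->R'->D->plug->D
Char 5 ('G'): step: R->3, L=7; G->plug->F->R->G->L->B->refl->D->L'->F->R'->H->plug->H
Char 6 ('B'): step: R->4, L=7; B->plug->B->R->G->L->B->refl->D->L'->F->R'->E->plug->E
Char 7 ('A'): step: R->5, L=7; A->plug->A->R->F->L->D->refl->B->L'->G->R'->C->plug->C
Char 8 ('E'): step: R->6, L=7; E->plug->E->R->C->L->E->refl->A->L'->E->R'->H->plug->H
Char 9 ('A'): step: R->7, L=7; A->plug->A->R->E->L->A->refl->E->L'->C->R'->B->plug->B
Char 10 ('F'): step: R->0, L->0 (L advanced); F->plug->G->R->G->L->E->refl->A->L'->F->R'->E->plug->E

Answer: FBBDHECHBE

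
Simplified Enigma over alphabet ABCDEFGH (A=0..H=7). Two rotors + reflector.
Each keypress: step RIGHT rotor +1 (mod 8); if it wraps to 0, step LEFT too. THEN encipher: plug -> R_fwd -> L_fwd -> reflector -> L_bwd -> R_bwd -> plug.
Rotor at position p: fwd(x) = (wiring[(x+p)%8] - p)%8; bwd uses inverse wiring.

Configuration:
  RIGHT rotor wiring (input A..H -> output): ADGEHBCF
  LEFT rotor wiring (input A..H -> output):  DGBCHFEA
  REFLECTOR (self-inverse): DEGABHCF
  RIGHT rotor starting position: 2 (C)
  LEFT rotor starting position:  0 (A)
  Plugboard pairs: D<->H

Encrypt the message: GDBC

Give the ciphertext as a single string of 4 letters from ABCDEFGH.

Answer: HFAF

Derivation:
Char 1 ('G'): step: R->3, L=0; G->plug->G->R->A->L->D->refl->A->L'->H->R'->D->plug->H
Char 2 ('D'): step: R->4, L=0; D->plug->H->R->A->L->D->refl->A->L'->H->R'->F->plug->F
Char 3 ('B'): step: R->5, L=0; B->plug->B->R->F->L->F->refl->H->L'->E->R'->A->plug->A
Char 4 ('C'): step: R->6, L=0; C->plug->C->R->C->L->B->refl->E->L'->G->R'->F->plug->F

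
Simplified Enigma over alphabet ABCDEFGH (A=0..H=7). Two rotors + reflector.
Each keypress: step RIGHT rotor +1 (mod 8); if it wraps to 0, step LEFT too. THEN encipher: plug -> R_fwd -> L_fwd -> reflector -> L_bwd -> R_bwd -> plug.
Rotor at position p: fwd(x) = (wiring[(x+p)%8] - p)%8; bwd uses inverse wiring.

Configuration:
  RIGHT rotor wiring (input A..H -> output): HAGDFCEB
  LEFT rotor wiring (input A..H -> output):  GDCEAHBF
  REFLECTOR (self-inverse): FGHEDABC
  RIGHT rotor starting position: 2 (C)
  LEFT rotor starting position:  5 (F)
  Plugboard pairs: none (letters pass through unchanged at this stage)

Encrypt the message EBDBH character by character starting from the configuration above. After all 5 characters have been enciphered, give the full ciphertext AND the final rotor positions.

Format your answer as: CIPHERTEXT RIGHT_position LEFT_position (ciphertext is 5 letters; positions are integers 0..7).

Char 1 ('E'): step: R->3, L=5; E->plug->E->R->G->L->H->refl->C->L'->A->R'->A->plug->A
Char 2 ('B'): step: R->4, L=5; B->plug->B->R->G->L->H->refl->C->L'->A->R'->C->plug->C
Char 3 ('D'): step: R->5, L=5; D->plug->D->R->C->L->A->refl->F->L'->F->R'->A->plug->A
Char 4 ('B'): step: R->6, L=5; B->plug->B->R->D->L->B->refl->G->L'->E->R'->H->plug->H
Char 5 ('H'): step: R->7, L=5; H->plug->H->R->F->L->F->refl->A->L'->C->R'->A->plug->A
Final: ciphertext=ACAHA, RIGHT=7, LEFT=5

Answer: ACAHA 7 5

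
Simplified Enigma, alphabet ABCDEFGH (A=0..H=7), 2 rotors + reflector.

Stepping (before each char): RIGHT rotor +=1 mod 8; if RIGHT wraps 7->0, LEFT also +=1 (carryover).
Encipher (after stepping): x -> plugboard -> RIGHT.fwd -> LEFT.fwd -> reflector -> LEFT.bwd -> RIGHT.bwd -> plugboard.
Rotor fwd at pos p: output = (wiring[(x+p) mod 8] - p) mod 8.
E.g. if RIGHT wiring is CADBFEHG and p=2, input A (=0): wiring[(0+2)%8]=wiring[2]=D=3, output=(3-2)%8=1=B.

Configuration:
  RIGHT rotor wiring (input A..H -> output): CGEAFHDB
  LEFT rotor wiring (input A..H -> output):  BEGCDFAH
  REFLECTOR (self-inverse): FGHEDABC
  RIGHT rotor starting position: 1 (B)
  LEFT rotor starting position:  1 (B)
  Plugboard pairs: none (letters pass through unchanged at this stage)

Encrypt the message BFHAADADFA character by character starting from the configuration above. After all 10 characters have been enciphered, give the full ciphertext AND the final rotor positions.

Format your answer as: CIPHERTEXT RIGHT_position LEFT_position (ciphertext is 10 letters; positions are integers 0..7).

Answer: AHGBBBCFBH 3 2

Derivation:
Char 1 ('B'): step: R->2, L=1; B->plug->B->R->G->L->G->refl->B->L'->C->R'->A->plug->A
Char 2 ('F'): step: R->3, L=1; F->plug->F->R->H->L->A->refl->F->L'->B->R'->H->plug->H
Char 3 ('H'): step: R->4, L=1; H->plug->H->R->E->L->E->refl->D->L'->A->R'->G->plug->G
Char 4 ('A'): step: R->5, L=1; A->plug->A->R->C->L->B->refl->G->L'->G->R'->B->plug->B
Char 5 ('A'): step: R->6, L=1; A->plug->A->R->F->L->H->refl->C->L'->D->R'->B->plug->B
Char 6 ('D'): step: R->7, L=1; D->plug->D->R->F->L->H->refl->C->L'->D->R'->B->plug->B
Char 7 ('A'): step: R->0, L->2 (L advanced); A->plug->A->R->C->L->B->refl->G->L'->E->R'->C->plug->C
Char 8 ('D'): step: R->1, L=2; D->plug->D->R->E->L->G->refl->B->L'->C->R'->F->plug->F
Char 9 ('F'): step: R->2, L=2; F->plug->F->R->H->L->C->refl->H->L'->G->R'->B->plug->B
Char 10 ('A'): step: R->3, L=2; A->plug->A->R->F->L->F->refl->A->L'->B->R'->H->plug->H
Final: ciphertext=AHGBBBCFBH, RIGHT=3, LEFT=2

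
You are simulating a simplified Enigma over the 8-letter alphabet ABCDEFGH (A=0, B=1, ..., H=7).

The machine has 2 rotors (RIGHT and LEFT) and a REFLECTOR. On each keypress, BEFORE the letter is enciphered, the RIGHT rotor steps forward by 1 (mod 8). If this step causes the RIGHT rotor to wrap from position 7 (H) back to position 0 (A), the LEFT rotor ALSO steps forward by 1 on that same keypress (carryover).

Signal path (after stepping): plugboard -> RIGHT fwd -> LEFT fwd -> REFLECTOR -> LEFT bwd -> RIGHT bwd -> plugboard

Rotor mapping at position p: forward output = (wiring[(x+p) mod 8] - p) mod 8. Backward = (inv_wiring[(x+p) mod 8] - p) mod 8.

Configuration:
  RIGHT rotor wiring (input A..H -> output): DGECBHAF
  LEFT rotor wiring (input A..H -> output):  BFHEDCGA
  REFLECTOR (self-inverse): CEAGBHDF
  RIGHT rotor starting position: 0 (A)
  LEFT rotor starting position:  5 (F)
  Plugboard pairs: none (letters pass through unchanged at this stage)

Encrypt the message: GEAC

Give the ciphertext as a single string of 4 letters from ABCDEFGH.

Answer: ABEA

Derivation:
Char 1 ('G'): step: R->1, L=5; G->plug->G->R->E->L->A->refl->C->L'->F->R'->A->plug->A
Char 2 ('E'): step: R->2, L=5; E->plug->E->R->G->L->H->refl->F->L'->A->R'->B->plug->B
Char 3 ('A'): step: R->3, L=5; A->plug->A->R->H->L->G->refl->D->L'->C->R'->E->plug->E
Char 4 ('C'): step: R->4, L=5; C->plug->C->R->E->L->A->refl->C->L'->F->R'->A->plug->A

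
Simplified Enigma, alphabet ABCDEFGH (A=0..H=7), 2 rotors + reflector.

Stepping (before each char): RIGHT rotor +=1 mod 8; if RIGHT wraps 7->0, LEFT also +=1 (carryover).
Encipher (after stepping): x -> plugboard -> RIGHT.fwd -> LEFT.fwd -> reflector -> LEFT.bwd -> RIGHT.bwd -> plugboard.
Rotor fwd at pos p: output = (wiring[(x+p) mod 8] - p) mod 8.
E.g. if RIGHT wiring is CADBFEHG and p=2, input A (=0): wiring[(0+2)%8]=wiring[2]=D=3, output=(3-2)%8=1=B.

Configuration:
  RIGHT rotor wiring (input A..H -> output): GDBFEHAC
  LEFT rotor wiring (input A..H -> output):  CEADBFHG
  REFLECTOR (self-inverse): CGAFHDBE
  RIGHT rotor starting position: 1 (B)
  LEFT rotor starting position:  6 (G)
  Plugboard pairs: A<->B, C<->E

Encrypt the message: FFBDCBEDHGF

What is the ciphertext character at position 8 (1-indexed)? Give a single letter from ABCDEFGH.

Char 1 ('F'): step: R->2, L=6; F->plug->F->R->A->L->B->refl->G->L'->D->R'->B->plug->A
Char 2 ('F'): step: R->3, L=6; F->plug->F->R->D->L->G->refl->B->L'->A->R'->G->plug->G
Char 3 ('B'): step: R->4, L=6; B->plug->A->R->A->L->B->refl->G->L'->D->R'->B->plug->A
Char 4 ('D'): step: R->5, L=6; D->plug->D->R->B->L->A->refl->C->L'->E->R'->F->plug->F
Char 5 ('C'): step: R->6, L=6; C->plug->E->R->D->L->G->refl->B->L'->A->R'->C->plug->E
Char 6 ('B'): step: R->7, L=6; B->plug->A->R->D->L->G->refl->B->L'->A->R'->G->plug->G
Char 7 ('E'): step: R->0, L->7 (L advanced); E->plug->C->R->B->L->D->refl->F->L'->C->R'->H->plug->H
Char 8 ('D'): step: R->1, L=7; D->plug->D->R->D->L->B->refl->G->L'->G->R'->E->plug->C

C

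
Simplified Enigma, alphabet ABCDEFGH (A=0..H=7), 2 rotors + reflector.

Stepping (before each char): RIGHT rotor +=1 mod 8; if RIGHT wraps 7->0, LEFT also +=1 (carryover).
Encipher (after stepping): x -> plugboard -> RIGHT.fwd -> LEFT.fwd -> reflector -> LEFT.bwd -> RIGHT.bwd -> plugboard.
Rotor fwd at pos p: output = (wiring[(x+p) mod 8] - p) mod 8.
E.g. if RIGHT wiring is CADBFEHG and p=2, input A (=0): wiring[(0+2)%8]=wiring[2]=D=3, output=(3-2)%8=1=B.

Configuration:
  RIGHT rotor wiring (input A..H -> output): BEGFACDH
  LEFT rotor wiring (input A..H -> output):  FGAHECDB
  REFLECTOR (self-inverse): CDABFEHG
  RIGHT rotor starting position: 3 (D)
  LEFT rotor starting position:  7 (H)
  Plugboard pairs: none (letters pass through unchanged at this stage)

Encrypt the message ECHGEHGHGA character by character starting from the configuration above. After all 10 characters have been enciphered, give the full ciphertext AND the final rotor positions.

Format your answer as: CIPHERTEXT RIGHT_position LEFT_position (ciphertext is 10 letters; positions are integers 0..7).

Char 1 ('E'): step: R->4, L=7; E->plug->E->R->F->L->F->refl->E->L'->H->R'->C->plug->C
Char 2 ('C'): step: R->5, L=7; C->plug->C->R->C->L->H->refl->G->L'->B->R'->F->plug->F
Char 3 ('H'): step: R->6, L=7; H->plug->H->R->E->L->A->refl->C->L'->A->R'->E->plug->E
Char 4 ('G'): step: R->7, L=7; G->plug->G->R->D->L->B->refl->D->L'->G->R'->E->plug->E
Char 5 ('E'): step: R->0, L->0 (L advanced); E->plug->E->R->A->L->F->refl->E->L'->E->R'->B->plug->B
Char 6 ('H'): step: R->1, L=0; H->plug->H->R->A->L->F->refl->E->L'->E->R'->C->plug->C
Char 7 ('G'): step: R->2, L=0; G->plug->G->R->H->L->B->refl->D->L'->G->R'->C->plug->C
Char 8 ('H'): step: R->3, L=0; H->plug->H->R->D->L->H->refl->G->L'->B->R'->G->plug->G
Char 9 ('G'): step: R->4, L=0; G->plug->G->R->C->L->A->refl->C->L'->F->R'->E->plug->E
Char 10 ('A'): step: R->5, L=0; A->plug->A->R->F->L->C->refl->A->L'->C->R'->C->plug->C
Final: ciphertext=CFEEBCCGEC, RIGHT=5, LEFT=0

Answer: CFEEBCCGEC 5 0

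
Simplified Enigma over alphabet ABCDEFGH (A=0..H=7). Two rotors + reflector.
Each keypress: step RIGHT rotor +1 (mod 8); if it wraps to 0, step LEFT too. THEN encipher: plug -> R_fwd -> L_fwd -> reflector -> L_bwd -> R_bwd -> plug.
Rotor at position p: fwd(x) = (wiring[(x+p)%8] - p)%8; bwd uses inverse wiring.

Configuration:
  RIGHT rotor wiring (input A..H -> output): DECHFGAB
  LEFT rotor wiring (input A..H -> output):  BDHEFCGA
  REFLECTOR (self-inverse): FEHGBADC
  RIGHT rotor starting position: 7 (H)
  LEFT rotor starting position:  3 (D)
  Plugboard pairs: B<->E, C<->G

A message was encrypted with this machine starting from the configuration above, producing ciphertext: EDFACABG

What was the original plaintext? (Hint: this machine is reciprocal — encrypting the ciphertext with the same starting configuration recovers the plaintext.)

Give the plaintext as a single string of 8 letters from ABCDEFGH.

Answer: DFDHADCA

Derivation:
Char 1 ('E'): step: R->0, L->4 (L advanced); E->plug->B->R->E->L->F->refl->A->L'->H->R'->D->plug->D
Char 2 ('D'): step: R->1, L=4; D->plug->D->R->E->L->F->refl->A->L'->H->R'->F->plug->F
Char 3 ('F'): step: R->2, L=4; F->plug->F->R->H->L->A->refl->F->L'->E->R'->D->plug->D
Char 4 ('A'): step: R->3, L=4; A->plug->A->R->E->L->F->refl->A->L'->H->R'->H->plug->H
Char 5 ('C'): step: R->4, L=4; C->plug->G->R->G->L->D->refl->G->L'->B->R'->A->plug->A
Char 6 ('A'): step: R->5, L=4; A->plug->A->R->B->L->G->refl->D->L'->G->R'->D->plug->D
Char 7 ('B'): step: R->6, L=4; B->plug->E->R->E->L->F->refl->A->L'->H->R'->G->plug->C
Char 8 ('G'): step: R->7, L=4; G->plug->C->R->F->L->H->refl->C->L'->C->R'->A->plug->A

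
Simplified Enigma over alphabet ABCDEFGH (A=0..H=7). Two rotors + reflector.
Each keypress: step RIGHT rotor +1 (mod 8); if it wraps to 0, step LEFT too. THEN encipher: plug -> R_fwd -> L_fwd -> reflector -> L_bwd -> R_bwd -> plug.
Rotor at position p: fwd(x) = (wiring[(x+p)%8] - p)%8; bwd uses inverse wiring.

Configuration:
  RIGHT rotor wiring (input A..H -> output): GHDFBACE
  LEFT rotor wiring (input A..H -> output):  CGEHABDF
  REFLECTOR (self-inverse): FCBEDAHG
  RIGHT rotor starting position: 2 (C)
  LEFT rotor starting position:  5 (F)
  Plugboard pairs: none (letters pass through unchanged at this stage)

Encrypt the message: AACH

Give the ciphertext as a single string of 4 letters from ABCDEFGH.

Char 1 ('A'): step: R->3, L=5; A->plug->A->R->C->L->A->refl->F->L'->D->R'->F->plug->F
Char 2 ('A'): step: R->4, L=5; A->plug->A->R->F->L->H->refl->G->L'->B->R'->H->plug->H
Char 3 ('C'): step: R->5, L=5; C->plug->C->R->H->L->D->refl->E->L'->A->R'->G->plug->G
Char 4 ('H'): step: R->6, L=5; H->plug->H->R->C->L->A->refl->F->L'->D->R'->G->plug->G

Answer: FHGG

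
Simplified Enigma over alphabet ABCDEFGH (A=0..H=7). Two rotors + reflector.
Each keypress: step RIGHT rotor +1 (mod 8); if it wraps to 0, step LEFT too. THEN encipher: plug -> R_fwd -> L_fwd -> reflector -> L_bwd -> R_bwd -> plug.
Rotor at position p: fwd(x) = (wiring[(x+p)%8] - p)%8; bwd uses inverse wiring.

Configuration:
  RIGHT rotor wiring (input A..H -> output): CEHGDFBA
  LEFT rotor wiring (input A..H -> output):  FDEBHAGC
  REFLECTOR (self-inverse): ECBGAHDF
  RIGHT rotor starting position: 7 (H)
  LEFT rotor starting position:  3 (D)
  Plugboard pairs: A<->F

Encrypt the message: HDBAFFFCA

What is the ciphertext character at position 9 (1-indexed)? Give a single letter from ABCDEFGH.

Char 1 ('H'): step: R->0, L->4 (L advanced); H->plug->H->R->A->L->D->refl->G->L'->D->R'->E->plug->E
Char 2 ('D'): step: R->1, L=4; D->plug->D->R->C->L->C->refl->B->L'->E->R'->E->plug->E
Char 3 ('B'): step: R->2, L=4; B->plug->B->R->E->L->B->refl->C->L'->C->R'->H->plug->H
Char 4 ('A'): step: R->3, L=4; A->plug->F->R->H->L->F->refl->H->L'->F->R'->E->plug->E
Char 5 ('F'): step: R->4, L=4; F->plug->A->R->H->L->F->refl->H->L'->F->R'->C->plug->C
Char 6 ('F'): step: R->5, L=4; F->plug->A->R->A->L->D->refl->G->L'->D->R'->C->plug->C
Char 7 ('F'): step: R->6, L=4; F->plug->A->R->D->L->G->refl->D->L'->A->R'->F->plug->A
Char 8 ('C'): step: R->7, L=4; C->plug->C->R->F->L->H->refl->F->L'->H->R'->E->plug->E
Char 9 ('A'): step: R->0, L->5 (L advanced); A->plug->F->R->F->L->H->refl->F->L'->C->R'->A->plug->F

F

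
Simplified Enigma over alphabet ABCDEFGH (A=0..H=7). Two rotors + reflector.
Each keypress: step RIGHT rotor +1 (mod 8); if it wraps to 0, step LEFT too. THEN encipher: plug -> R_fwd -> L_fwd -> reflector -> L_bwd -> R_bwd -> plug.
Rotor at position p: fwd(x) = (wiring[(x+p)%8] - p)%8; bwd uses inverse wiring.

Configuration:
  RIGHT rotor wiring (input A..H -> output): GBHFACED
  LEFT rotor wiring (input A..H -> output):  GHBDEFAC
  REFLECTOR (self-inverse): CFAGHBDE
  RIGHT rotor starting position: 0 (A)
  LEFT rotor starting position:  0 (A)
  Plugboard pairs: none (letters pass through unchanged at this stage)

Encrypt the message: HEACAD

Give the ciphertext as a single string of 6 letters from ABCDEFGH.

Answer: GABGFC

Derivation:
Char 1 ('H'): step: R->1, L=0; H->plug->H->R->F->L->F->refl->B->L'->C->R'->G->plug->G
Char 2 ('E'): step: R->2, L=0; E->plug->E->R->C->L->B->refl->F->L'->F->R'->A->plug->A
Char 3 ('A'): step: R->3, L=0; A->plug->A->R->C->L->B->refl->F->L'->F->R'->B->plug->B
Char 4 ('C'): step: R->4, L=0; C->plug->C->R->A->L->G->refl->D->L'->D->R'->G->plug->G
Char 5 ('A'): step: R->5, L=0; A->plug->A->R->F->L->F->refl->B->L'->C->R'->F->plug->F
Char 6 ('D'): step: R->6, L=0; D->plug->D->R->D->L->D->refl->G->L'->A->R'->C->plug->C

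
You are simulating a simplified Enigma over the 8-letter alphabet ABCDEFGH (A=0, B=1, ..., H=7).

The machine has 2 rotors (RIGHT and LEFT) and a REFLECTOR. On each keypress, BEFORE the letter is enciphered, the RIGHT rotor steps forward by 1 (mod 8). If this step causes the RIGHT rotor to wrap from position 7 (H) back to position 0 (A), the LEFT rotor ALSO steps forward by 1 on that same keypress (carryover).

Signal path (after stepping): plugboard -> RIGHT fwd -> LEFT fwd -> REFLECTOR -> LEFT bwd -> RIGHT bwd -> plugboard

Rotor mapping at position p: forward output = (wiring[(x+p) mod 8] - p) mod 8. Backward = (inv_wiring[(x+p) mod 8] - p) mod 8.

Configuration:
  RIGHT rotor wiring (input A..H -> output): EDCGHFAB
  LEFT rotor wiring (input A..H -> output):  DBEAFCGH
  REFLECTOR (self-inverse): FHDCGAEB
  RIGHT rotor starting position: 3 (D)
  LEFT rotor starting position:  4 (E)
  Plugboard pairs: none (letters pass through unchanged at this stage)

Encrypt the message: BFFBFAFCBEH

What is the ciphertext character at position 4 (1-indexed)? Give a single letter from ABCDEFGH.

Char 1 ('B'): step: R->4, L=4; B->plug->B->R->B->L->G->refl->E->L'->H->R'->F->plug->F
Char 2 ('F'): step: R->5, L=4; F->plug->F->R->F->L->F->refl->A->L'->G->R'->E->plug->E
Char 3 ('F'): step: R->6, L=4; F->plug->F->R->A->L->B->refl->H->L'->E->R'->E->plug->E
Char 4 ('B'): step: R->7, L=4; B->plug->B->R->F->L->F->refl->A->L'->G->R'->G->plug->G

G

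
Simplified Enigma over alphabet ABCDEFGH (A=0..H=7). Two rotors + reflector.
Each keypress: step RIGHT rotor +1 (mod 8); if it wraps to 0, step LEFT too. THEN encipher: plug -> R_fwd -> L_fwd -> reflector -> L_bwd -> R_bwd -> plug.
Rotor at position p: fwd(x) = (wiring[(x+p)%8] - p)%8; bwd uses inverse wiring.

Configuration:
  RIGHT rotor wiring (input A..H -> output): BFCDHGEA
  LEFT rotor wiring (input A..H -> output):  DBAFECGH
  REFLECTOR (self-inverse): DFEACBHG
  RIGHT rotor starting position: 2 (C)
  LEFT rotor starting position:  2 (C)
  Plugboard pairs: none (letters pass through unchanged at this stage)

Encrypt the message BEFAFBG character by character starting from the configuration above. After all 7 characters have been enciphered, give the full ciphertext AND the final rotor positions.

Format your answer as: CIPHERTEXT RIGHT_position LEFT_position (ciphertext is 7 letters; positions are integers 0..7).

Answer: GGGFGDB 1 3

Derivation:
Char 1 ('B'): step: R->3, L=2; B->plug->B->R->E->L->E->refl->C->L'->C->R'->G->plug->G
Char 2 ('E'): step: R->4, L=2; E->plug->E->R->F->L->F->refl->B->L'->G->R'->G->plug->G
Char 3 ('F'): step: R->5, L=2; F->plug->F->R->F->L->F->refl->B->L'->G->R'->G->plug->G
Char 4 ('A'): step: R->6, L=2; A->plug->A->R->G->L->B->refl->F->L'->F->R'->F->plug->F
Char 5 ('F'): step: R->7, L=2; F->plug->F->R->A->L->G->refl->H->L'->H->R'->G->plug->G
Char 6 ('B'): step: R->0, L->3 (L advanced); B->plug->B->R->F->L->A->refl->D->L'->D->R'->D->plug->D
Char 7 ('G'): step: R->1, L=3; G->plug->G->R->H->L->F->refl->B->L'->B->R'->B->plug->B
Final: ciphertext=GGGFGDB, RIGHT=1, LEFT=3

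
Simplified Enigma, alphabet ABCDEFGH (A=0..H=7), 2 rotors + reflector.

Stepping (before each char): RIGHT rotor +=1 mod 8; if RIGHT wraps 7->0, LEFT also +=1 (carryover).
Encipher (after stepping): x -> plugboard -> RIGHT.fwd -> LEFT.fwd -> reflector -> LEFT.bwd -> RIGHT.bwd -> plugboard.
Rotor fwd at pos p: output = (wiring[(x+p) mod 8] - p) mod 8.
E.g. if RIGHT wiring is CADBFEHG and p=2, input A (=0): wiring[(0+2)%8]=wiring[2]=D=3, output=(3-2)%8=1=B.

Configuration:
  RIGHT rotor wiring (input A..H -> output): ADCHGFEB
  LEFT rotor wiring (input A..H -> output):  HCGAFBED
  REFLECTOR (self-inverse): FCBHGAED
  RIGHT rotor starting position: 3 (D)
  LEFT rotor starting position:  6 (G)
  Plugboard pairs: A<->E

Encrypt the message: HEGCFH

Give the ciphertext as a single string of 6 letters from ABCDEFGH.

Char 1 ('H'): step: R->4, L=6; H->plug->H->R->D->L->E->refl->G->L'->A->R'->C->plug->C
Char 2 ('E'): step: R->5, L=6; E->plug->A->R->A->L->G->refl->E->L'->D->R'->D->plug->D
Char 3 ('G'): step: R->6, L=6; G->plug->G->R->A->L->G->refl->E->L'->D->R'->B->plug->B
Char 4 ('C'): step: R->7, L=6; C->plug->C->R->E->L->A->refl->F->L'->B->R'->B->plug->B
Char 5 ('F'): step: R->0, L->7 (L advanced); F->plug->F->R->F->L->G->refl->E->L'->A->R'->A->plug->E
Char 6 ('H'): step: R->1, L=7; H->plug->H->R->H->L->F->refl->A->L'->B->R'->B->plug->B

Answer: CDBBEB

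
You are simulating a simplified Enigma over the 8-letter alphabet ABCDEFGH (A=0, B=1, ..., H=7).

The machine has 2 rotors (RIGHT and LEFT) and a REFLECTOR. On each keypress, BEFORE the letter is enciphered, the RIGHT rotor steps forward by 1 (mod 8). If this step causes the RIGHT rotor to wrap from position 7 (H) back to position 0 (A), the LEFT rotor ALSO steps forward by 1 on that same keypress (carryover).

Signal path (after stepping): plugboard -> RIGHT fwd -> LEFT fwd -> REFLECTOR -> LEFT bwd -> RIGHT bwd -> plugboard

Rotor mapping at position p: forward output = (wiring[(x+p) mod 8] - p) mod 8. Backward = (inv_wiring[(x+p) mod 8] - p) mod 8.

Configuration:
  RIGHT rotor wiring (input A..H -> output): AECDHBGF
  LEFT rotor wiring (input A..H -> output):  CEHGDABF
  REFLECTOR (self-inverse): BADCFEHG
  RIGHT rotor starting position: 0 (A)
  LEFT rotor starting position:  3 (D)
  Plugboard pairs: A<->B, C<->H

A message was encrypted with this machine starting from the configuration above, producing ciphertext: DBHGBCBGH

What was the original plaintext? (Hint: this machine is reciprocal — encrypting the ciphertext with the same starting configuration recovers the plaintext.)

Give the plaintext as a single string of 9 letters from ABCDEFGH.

Char 1 ('D'): step: R->1, L=3; D->plug->D->R->G->L->B->refl->A->L'->B->R'->B->plug->A
Char 2 ('B'): step: R->2, L=3; B->plug->A->R->A->L->D->refl->C->L'->E->R'->E->plug->E
Char 3 ('H'): step: R->3, L=3; H->plug->C->R->G->L->B->refl->A->L'->B->R'->G->plug->G
Char 4 ('G'): step: R->4, L=3; G->plug->G->R->G->L->B->refl->A->L'->B->R'->D->plug->D
Char 5 ('B'): step: R->5, L=3; B->plug->A->R->E->L->C->refl->D->L'->A->R'->C->plug->H
Char 6 ('C'): step: R->6, L=3; C->plug->H->R->D->L->G->refl->H->L'->F->R'->F->plug->F
Char 7 ('B'): step: R->7, L=3; B->plug->A->R->G->L->B->refl->A->L'->B->R'->B->plug->A
Char 8 ('G'): step: R->0, L->4 (L advanced); G->plug->G->R->G->L->D->refl->C->L'->H->R'->E->plug->E
Char 9 ('H'): step: R->1, L=4; H->plug->C->R->C->L->F->refl->E->L'->B->R'->B->plug->A

Answer: AEGDHFAEA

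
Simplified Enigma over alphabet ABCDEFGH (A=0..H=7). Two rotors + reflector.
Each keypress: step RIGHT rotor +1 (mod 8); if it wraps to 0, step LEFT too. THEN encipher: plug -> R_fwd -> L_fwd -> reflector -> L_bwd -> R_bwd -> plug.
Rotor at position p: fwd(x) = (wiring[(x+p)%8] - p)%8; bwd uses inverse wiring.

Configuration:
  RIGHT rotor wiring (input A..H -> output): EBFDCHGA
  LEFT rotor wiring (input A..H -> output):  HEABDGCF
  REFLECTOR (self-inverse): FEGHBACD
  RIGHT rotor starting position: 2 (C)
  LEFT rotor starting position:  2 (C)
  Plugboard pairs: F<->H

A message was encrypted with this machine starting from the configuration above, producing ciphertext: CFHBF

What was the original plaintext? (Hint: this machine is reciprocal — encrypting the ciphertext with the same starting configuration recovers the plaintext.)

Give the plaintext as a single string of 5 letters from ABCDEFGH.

Answer: GEDDG

Derivation:
Char 1 ('C'): step: R->3, L=2; C->plug->C->R->E->L->A->refl->F->L'->G->R'->G->plug->G
Char 2 ('F'): step: R->4, L=2; F->plug->H->R->H->L->C->refl->G->L'->A->R'->E->plug->E
Char 3 ('H'): step: R->5, L=2; H->plug->F->R->A->L->G->refl->C->L'->H->R'->D->plug->D
Char 4 ('B'): step: R->6, L=2; B->plug->B->R->C->L->B->refl->E->L'->D->R'->D->plug->D
Char 5 ('F'): step: R->7, L=2; F->plug->H->R->H->L->C->refl->G->L'->A->R'->G->plug->G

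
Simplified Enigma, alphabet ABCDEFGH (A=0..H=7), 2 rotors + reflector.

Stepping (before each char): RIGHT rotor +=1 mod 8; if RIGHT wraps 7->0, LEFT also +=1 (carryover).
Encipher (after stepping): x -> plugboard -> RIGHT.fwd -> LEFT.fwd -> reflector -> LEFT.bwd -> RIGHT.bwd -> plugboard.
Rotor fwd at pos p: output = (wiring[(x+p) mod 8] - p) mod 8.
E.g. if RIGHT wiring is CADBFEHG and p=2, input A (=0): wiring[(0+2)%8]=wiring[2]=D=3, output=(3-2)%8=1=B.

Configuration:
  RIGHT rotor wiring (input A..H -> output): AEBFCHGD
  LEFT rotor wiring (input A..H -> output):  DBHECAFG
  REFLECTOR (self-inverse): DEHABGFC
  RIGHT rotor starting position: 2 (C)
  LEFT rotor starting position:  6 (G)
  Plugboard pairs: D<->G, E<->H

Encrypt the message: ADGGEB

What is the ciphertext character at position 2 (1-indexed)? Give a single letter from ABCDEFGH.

Char 1 ('A'): step: R->3, L=6; A->plug->A->R->C->L->F->refl->G->L'->F->R'->F->plug->F
Char 2 ('D'): step: R->4, L=6; D->plug->G->R->F->L->G->refl->F->L'->C->R'->C->plug->C

C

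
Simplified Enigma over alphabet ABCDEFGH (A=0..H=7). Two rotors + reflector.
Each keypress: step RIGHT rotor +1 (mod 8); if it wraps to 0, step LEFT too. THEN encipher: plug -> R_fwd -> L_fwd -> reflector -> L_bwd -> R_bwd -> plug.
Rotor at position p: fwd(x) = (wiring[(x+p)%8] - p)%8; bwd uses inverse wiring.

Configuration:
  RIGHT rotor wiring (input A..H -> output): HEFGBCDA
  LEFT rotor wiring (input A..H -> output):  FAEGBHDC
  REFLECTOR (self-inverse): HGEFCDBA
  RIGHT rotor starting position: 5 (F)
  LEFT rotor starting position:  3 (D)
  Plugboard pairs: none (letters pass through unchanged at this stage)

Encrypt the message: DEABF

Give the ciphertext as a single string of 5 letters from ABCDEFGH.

Char 1 ('D'): step: R->6, L=3; D->plug->D->R->G->L->F->refl->D->L'->A->R'->F->plug->F
Char 2 ('E'): step: R->7, L=3; E->plug->E->R->H->L->B->refl->G->L'->B->R'->A->plug->A
Char 3 ('A'): step: R->0, L->4 (L advanced); A->plug->A->R->H->L->C->refl->E->L'->F->R'->C->plug->C
Char 4 ('B'): step: R->1, L=4; B->plug->B->R->E->L->B->refl->G->L'->D->R'->A->plug->A
Char 5 ('F'): step: R->2, L=4; F->plug->F->R->G->L->A->refl->H->L'->C->R'->H->plug->H

Answer: FACAH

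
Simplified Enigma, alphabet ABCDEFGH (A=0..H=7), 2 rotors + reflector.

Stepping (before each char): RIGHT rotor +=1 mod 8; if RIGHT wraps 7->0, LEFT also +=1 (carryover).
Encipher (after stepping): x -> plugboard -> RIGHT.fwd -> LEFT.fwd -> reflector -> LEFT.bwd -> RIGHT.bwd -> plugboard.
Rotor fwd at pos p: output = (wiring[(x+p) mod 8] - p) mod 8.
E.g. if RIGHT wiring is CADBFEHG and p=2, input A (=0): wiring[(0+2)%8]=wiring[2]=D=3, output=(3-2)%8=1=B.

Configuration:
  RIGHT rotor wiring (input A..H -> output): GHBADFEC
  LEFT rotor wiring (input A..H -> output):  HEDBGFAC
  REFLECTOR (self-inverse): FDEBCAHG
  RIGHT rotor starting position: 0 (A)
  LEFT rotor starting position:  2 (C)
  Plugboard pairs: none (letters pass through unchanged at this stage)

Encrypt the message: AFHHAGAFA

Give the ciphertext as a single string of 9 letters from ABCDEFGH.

Answer: HDABGACHG

Derivation:
Char 1 ('A'): step: R->1, L=2; A->plug->A->R->G->L->F->refl->A->L'->F->R'->H->plug->H
Char 2 ('F'): step: R->2, L=2; F->plug->F->R->A->L->B->refl->D->L'->D->R'->D->plug->D
Char 3 ('H'): step: R->3, L=2; H->plug->H->R->G->L->F->refl->A->L'->F->R'->A->plug->A
Char 4 ('H'): step: R->4, L=2; H->plug->H->R->E->L->G->refl->H->L'->B->R'->B->plug->B
Char 5 ('A'): step: R->5, L=2; A->plug->A->R->A->L->B->refl->D->L'->D->R'->G->plug->G
Char 6 ('G'): step: R->6, L=2; G->plug->G->R->F->L->A->refl->F->L'->G->R'->A->plug->A
Char 7 ('A'): step: R->7, L=2; A->plug->A->R->D->L->D->refl->B->L'->A->R'->C->plug->C
Char 8 ('F'): step: R->0, L->3 (L advanced); F->plug->F->R->F->L->E->refl->C->L'->C->R'->H->plug->H
Char 9 ('A'): step: R->1, L=3; A->plug->A->R->G->L->B->refl->D->L'->B->R'->G->plug->G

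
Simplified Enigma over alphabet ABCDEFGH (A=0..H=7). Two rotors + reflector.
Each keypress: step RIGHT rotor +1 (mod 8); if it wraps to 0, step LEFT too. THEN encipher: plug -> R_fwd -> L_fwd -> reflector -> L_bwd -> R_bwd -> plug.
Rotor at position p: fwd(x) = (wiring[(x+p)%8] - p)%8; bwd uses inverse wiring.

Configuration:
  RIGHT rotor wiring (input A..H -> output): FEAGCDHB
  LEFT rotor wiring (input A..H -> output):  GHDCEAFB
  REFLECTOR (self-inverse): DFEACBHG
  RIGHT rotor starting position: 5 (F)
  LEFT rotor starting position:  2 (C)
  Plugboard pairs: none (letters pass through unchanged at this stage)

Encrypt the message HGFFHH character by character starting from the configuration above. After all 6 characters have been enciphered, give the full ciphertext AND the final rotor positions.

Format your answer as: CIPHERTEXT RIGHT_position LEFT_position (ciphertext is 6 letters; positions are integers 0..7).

Answer: BDDADB 3 3

Derivation:
Char 1 ('H'): step: R->6, L=2; H->plug->H->R->F->L->H->refl->G->L'->D->R'->B->plug->B
Char 2 ('G'): step: R->7, L=2; G->plug->G->R->E->L->D->refl->A->L'->B->R'->D->plug->D
Char 3 ('F'): step: R->0, L->3 (L advanced); F->plug->F->R->D->L->C->refl->E->L'->G->R'->D->plug->D
Char 4 ('F'): step: R->1, L=3; F->plug->F->R->G->L->E->refl->C->L'->D->R'->A->plug->A
Char 5 ('H'): step: R->2, L=3; H->plug->H->R->C->L->F->refl->B->L'->B->R'->D->plug->D
Char 6 ('H'): step: R->3, L=3; H->plug->H->R->F->L->D->refl->A->L'->H->R'->B->plug->B
Final: ciphertext=BDDADB, RIGHT=3, LEFT=3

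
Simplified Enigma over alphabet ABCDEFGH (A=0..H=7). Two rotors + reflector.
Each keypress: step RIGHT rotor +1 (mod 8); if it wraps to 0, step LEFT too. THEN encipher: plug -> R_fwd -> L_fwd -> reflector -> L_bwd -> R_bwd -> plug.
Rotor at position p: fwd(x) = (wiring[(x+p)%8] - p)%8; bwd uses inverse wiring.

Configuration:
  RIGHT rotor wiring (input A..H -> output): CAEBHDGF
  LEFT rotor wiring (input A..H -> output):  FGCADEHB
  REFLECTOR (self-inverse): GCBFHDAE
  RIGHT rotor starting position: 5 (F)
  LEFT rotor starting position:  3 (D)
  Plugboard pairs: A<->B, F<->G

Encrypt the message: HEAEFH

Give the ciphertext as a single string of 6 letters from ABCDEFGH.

Answer: DDEAAB

Derivation:
Char 1 ('H'): step: R->6, L=3; H->plug->H->R->F->L->C->refl->B->L'->C->R'->D->plug->D
Char 2 ('E'): step: R->7, L=3; E->plug->E->R->C->L->B->refl->C->L'->F->R'->D->plug->D
Char 3 ('A'): step: R->0, L->4 (L advanced); A->plug->B->R->A->L->H->refl->E->L'->H->R'->E->plug->E
Char 4 ('E'): step: R->1, L=4; E->plug->E->R->C->L->D->refl->F->L'->D->R'->B->plug->A
Char 5 ('F'): step: R->2, L=4; F->plug->G->R->A->L->H->refl->E->L'->H->R'->B->plug->A
Char 6 ('H'): step: R->3, L=4; H->plug->H->R->B->L->A->refl->G->L'->G->R'->A->plug->B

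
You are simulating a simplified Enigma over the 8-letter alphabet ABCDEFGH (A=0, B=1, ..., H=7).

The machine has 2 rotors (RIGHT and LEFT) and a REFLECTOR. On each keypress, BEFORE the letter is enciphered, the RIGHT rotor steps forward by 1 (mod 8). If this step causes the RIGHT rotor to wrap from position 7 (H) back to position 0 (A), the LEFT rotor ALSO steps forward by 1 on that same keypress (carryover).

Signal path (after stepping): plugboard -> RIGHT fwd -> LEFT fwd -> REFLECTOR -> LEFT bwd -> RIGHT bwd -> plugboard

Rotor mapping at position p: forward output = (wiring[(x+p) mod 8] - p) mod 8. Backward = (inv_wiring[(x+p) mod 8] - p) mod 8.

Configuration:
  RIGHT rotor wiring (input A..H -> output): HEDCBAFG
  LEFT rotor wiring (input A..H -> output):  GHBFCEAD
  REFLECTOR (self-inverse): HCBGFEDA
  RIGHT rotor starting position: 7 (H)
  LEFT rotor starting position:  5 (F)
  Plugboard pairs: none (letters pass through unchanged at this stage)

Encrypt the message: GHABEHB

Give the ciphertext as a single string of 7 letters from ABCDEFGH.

Answer: DCDGFEG

Derivation:
Char 1 ('G'): step: R->0, L->6 (L advanced); G->plug->G->R->F->L->H->refl->A->L'->C->R'->D->plug->D
Char 2 ('H'): step: R->1, L=6; H->plug->H->R->G->L->E->refl->F->L'->B->R'->C->plug->C
Char 3 ('A'): step: R->2, L=6; A->plug->A->R->B->L->F->refl->E->L'->G->R'->D->plug->D
Char 4 ('B'): step: R->3, L=6; B->plug->B->R->G->L->E->refl->F->L'->B->R'->G->plug->G
Char 5 ('E'): step: R->4, L=6; E->plug->E->R->D->L->B->refl->C->L'->A->R'->F->plug->F
Char 6 ('H'): step: R->5, L=6; H->plug->H->R->E->L->D->refl->G->L'->H->R'->E->plug->E
Char 7 ('B'): step: R->6, L=6; B->plug->B->R->A->L->C->refl->B->L'->D->R'->G->plug->G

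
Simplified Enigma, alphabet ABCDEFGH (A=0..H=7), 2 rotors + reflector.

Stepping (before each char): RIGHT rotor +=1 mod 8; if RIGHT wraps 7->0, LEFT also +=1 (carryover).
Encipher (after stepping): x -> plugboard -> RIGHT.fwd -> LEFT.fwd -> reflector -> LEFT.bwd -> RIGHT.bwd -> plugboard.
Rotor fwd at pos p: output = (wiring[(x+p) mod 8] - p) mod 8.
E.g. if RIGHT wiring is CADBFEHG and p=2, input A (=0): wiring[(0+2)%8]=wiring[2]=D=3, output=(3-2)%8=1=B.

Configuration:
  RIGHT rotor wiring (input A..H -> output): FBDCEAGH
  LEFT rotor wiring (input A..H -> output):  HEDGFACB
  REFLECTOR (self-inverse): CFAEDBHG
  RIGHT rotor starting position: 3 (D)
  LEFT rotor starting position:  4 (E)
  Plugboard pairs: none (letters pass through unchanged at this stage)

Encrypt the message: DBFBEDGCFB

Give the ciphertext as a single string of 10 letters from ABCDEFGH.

Char 1 ('D'): step: R->4, L=4; D->plug->D->R->D->L->F->refl->B->L'->A->R'->A->plug->A
Char 2 ('B'): step: R->5, L=4; B->plug->B->R->B->L->E->refl->D->L'->E->R'->E->plug->E
Char 3 ('F'): step: R->6, L=4; F->plug->F->R->E->L->D->refl->E->L'->B->R'->B->plug->B
Char 4 ('B'): step: R->7, L=4; B->plug->B->R->G->L->H->refl->G->L'->C->R'->C->plug->C
Char 5 ('E'): step: R->0, L->5 (L advanced); E->plug->E->R->E->L->H->refl->G->L'->F->R'->A->plug->A
Char 6 ('D'): step: R->1, L=5; D->plug->D->R->D->L->C->refl->A->L'->H->R'->E->plug->E
Char 7 ('G'): step: R->2, L=5; G->plug->G->R->D->L->C->refl->A->L'->H->R'->H->plug->H
Char 8 ('C'): step: R->3, L=5; C->plug->C->R->F->L->G->refl->H->L'->E->R'->E->plug->E
Char 9 ('F'): step: R->4, L=5; F->plug->F->R->F->L->G->refl->H->L'->E->R'->B->plug->B
Char 10 ('B'): step: R->5, L=5; B->plug->B->R->B->L->F->refl->B->L'->G->R'->F->plug->F

Answer: AEBCAEHEBF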